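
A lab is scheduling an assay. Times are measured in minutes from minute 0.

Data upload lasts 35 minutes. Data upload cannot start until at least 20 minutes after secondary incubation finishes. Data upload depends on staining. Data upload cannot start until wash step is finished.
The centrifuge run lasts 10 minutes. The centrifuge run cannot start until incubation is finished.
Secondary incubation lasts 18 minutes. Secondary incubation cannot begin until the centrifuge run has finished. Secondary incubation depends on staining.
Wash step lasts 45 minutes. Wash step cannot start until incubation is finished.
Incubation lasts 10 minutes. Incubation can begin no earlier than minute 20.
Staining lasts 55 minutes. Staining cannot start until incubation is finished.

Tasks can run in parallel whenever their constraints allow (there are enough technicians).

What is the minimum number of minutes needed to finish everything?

158

Incubation waits on its own release at minute 20, so it starts at minute 20 and finishes at 20 + 10 = minute 30.
After incubation (finishes minute 30), staining can start at minute 30 and finishes at minute 85.
After incubation (finishes minute 30), wash step can start at minute 30 and finishes at minute 75.
The centrifuge run cannot begin until incubation (finishes minute 30). It runs from minute 30 to 30 + 10 = minute 40.
Secondary incubation cannot start until the centrifuge run (finishes minute 40); staining (finishes minute 85). The controlling bound is minute 85, so secondary incubation finishes at 85 + 18 = minute 103.
Data upload cannot start until secondary incubation (finishes minute 103, plus 20-minute gap → minute 123); staining (finishes minute 85); wash step (finishes minute 75). The controlling bound is minute 123, so data upload finishes at 123 + 35 = minute 158.
All tasks are finished once the last one completes. Finish times: Incubation at 30, The centrifuge run at 40, Wash step at 75, Staining at 85, Secondary incubation at 103, Data upload at 158. The latest is minute 158.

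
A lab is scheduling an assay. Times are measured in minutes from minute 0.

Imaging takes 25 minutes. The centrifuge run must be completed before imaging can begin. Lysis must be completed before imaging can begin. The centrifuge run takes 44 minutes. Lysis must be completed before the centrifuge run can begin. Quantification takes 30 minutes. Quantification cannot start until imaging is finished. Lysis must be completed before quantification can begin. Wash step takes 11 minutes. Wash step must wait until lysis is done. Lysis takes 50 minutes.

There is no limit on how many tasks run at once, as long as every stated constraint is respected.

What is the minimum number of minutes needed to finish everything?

149

Nothing blocks lysis, so it runs from minute 0 to minute 50.
Wash step waits on lysis (finishes minute 50), so it starts at minute 50 and finishes at 50 + 11 = minute 61.
The centrifuge run waits on lysis (finishes minute 50), so it starts at minute 50 and finishes at 50 + 44 = minute 94.
Imaging has to wait for the centrifuge run (finishes minute 94); lysis (finishes minute 50). The latest of these is minute 94, so imaging runs minute 94 to 94 + 25 = minute 119.
Quantification has to wait for imaging (finishes minute 119); lysis (finishes minute 50). The latest of these is minute 119, so quantification runs minute 119 to 119 + 30 = minute 149.
All tasks are finished once the last one completes. Finish times: Lysis at 50, The centrifuge run at 94, Wash step at 61, Imaging at 119, Quantification at 149. The latest is minute 149.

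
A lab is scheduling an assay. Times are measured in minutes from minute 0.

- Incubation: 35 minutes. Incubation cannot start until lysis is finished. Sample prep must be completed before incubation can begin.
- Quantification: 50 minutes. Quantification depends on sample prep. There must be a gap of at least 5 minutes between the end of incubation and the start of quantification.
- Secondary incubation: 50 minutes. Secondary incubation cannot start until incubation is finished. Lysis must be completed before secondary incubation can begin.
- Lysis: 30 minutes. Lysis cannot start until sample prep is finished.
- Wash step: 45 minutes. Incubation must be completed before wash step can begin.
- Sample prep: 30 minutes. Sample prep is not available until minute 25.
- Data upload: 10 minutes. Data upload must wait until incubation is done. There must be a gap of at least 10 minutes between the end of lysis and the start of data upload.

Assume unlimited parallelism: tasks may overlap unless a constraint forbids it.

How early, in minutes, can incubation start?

Sample prep waits on its own release at minute 25, so it starts at minute 25 and finishes at 25 + 30 = minute 55.
Lysis waits on sample prep (finishes minute 55), so it starts at minute 55 and finishes at 55 + 30 = minute 85.
Incubation waits on lysis (finishes minute 85); sample prep (finishes minute 55). The latest of these is minute 85, which is the earliest incubation can start.

85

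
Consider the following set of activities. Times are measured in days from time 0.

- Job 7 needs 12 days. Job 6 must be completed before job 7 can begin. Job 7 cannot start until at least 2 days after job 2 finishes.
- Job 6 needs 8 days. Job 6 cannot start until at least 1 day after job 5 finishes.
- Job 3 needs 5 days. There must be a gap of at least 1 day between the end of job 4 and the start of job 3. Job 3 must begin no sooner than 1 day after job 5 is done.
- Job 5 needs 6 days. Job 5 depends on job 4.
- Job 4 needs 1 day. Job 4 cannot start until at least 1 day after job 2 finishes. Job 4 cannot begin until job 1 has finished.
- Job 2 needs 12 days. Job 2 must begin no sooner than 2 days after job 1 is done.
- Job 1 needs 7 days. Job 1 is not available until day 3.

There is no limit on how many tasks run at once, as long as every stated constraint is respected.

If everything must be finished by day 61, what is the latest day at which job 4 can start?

33

Nothing follows job 3; the deadline of day 61 is its only limit. It must start by 61 − 5 = day 56.
To finish by day 61, job 7 (duration 12) must start no later than day 49.
Since job 7 (must start by day 49) depends on it, job 6 must finish by day 49. Backing off its 8-day duration gives a latest start of day 41.
For job 5: job 3 (must start by day 56, minus 1-day gap → day 55); job 6 (must start by day 41, minus 1-day gap → day 40). The most restrictive is day 40; with a 6-day duration, job 5 must start by day 34.
Job 4 feeds job 3 (must start by day 56, minus 1-day gap → day 55); job 5 (must start by day 34). Taking the minimum, job 4 must finish by day 34 and start by 34 − 1 = day 33.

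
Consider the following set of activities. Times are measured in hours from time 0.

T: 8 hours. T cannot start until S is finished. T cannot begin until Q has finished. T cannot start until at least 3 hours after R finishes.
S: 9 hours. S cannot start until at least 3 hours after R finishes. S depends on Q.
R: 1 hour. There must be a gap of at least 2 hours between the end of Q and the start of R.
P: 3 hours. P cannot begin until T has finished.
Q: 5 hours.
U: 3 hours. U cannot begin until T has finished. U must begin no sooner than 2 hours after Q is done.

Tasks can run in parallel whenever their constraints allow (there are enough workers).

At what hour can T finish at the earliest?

Nothing blocks Q, so it runs from hour 0 to hour 5.
After Q (finishes hour 5, plus 2-hour gap → hour 7), R can start at hour 7 and finishes at hour 8.
S needs all of R (finishes hour 8, plus 3-hour gap → hour 11); Q (finishes hour 5). That puts its earliest start at hour 11; it finishes at 11 + 9 = hour 20.
T needs all of S (finishes hour 20); Q (finishes hour 5); R (finishes hour 8, plus 3-hour gap → hour 11). That puts its earliest start at hour 20; it finishes at 20 + 8 = hour 28.

28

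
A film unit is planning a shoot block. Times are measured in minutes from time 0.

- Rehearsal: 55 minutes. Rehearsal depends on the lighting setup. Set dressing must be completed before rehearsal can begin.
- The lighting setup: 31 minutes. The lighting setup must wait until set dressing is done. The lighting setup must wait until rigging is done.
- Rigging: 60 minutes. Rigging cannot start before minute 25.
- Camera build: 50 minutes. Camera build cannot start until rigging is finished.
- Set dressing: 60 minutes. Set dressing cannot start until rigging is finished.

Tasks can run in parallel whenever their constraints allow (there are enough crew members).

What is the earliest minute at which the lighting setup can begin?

145

Rigging waits on its own release at minute 25, so it starts at minute 25 and finishes at 25 + 60 = minute 85.
Set dressing waits on rigging (finishes minute 85), so it starts at minute 85 and finishes at 85 + 60 = minute 145.
The lighting setup waits on set dressing (finishes minute 145); rigging (finishes minute 85). The latest of these is minute 145, which is the earliest the lighting setup can start.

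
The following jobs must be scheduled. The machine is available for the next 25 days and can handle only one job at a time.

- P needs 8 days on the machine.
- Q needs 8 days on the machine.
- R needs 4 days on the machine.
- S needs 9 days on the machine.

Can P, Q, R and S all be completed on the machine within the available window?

No

Running back to back, the jobs need 8 + 8 + 4 + 9 = 29 days on the machine.
Since 29 > 25, they cannot all fit.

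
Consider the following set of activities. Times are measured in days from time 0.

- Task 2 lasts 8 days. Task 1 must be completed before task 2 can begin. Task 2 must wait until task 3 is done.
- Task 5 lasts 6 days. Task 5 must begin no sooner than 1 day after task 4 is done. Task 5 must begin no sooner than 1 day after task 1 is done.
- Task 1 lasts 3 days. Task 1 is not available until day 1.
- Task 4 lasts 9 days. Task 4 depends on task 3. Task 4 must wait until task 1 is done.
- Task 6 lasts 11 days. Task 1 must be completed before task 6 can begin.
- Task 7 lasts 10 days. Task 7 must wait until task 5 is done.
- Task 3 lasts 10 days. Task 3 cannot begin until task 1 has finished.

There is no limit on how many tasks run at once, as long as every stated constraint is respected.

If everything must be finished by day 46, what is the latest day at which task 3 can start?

10

Task 2 has no dependents, so it just needs to finish by day 46. Starting by 46 − 8 = day 38 achieves that.
Nothing follows task 7; the deadline of day 46 is its only limit. It must start by 46 − 10 = day 36.
Task 5 has to be done before task 7 (must start by day 36). That means finishing by day 36, i.e. starting by 36 − 6 = day 30.
Task 4 feeds into task 5 (must start by day 30, minus 1-day gap → day 29); so task 4 must finish by day 29 and therefore start by day 20.
Task 3 must finish in time for task 2 (must start by day 38); task 4 (must start by day 20). The tightest is day 20, so task 3 must start by 20 − 10 = day 10.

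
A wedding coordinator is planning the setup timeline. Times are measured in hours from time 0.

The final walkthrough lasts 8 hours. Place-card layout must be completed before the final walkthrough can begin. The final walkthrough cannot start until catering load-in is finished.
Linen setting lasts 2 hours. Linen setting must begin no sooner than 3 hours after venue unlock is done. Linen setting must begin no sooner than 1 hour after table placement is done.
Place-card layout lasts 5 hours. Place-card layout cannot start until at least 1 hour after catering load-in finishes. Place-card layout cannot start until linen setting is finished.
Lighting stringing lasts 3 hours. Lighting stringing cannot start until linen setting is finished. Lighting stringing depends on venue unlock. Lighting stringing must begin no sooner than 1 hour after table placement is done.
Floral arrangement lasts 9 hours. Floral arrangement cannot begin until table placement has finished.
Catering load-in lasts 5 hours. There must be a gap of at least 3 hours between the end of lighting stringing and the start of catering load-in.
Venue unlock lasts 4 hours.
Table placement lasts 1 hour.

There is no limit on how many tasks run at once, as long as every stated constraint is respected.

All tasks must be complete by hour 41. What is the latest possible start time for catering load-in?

Nothing follows the final walkthrough; the deadline of hour 41 is its only limit. It must start by 41 − 8 = hour 33.
Place-card layout has to be done before the final walkthrough (must start by hour 33). That means finishing by hour 33, i.e. starting by 33 − 5 = hour 28.
Catering load-in feeds place-card layout (must start by hour 28, minus 1-hour gap → hour 27); the final walkthrough (must start by hour 33). Taking the minimum, catering load-in must finish by hour 27 and start by 27 − 5 = hour 22.

22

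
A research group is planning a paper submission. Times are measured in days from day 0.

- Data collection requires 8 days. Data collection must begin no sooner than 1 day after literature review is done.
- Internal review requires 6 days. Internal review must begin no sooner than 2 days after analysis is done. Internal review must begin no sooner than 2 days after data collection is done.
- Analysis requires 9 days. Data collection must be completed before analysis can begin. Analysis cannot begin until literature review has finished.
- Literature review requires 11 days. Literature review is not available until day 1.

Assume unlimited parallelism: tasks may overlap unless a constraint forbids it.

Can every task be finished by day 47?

Literature review cannot begin until its own release at day 1. It runs from day 1 to 1 + 11 = day 12.
Data collection cannot begin until literature review (finishes day 12, plus 1-day gap → day 13). It runs from day 13 to 13 + 8 = day 21.
Analysis has to wait for data collection (finishes day 21); literature review (finishes day 12). The latest of these is day 21, so analysis runs day 21 to 21 + 9 = day 30.
For internal review: analysis (finishes day 30, plus 2-day gap → day 32); data collection (finishes day 21, plus 2-day gap → day 23). Taking the maximum gives a start of day 32, and it finishes at 32 + 6 = day 38.
Every task is finished by day 38, which is no later than the deadline of 47, so the schedule is feasible.

Yes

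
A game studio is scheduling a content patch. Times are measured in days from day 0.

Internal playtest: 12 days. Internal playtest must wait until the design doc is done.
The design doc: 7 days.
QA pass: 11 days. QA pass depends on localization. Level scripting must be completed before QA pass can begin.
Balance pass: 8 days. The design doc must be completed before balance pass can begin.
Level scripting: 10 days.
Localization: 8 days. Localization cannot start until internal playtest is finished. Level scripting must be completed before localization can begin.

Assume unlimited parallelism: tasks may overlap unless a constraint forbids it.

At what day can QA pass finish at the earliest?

38

Level scripting has no prerequisites, so it starts at day 0 and finishes at day 10.
The design doc can start immediately at day 0; it finishes at day 7.
Internal playtest waits on the design doc (finishes day 7), so it starts at day 7 and finishes at 7 + 12 = day 19.
Localization has to wait for internal playtest (finishes day 19); level scripting (finishes day 10). The latest of these is day 19, so localization runs day 19 to 19 + 8 = day 27.
For QA pass: localization (finishes day 27); level scripting (finishes day 10). Taking the maximum gives a start of day 27, and it finishes at 27 + 11 = day 38.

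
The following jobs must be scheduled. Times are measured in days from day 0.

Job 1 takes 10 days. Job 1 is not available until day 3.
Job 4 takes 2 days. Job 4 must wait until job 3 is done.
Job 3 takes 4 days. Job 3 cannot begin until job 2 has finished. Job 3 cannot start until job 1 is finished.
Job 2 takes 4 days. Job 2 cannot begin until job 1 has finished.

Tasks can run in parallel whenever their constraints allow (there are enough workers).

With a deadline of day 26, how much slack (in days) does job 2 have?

Job 1 waits on its own release at day 3, so it starts at day 3 and finishes at 3 + 10 = day 13.
After job 1 (finishes day 13), job 2 can start at day 13 and finishes at day 17.

Working backward from the deadline:
To finish by day 26, job 4 (duration 2) must start no later than day 24.
Job 3 has to be done before job 4 (must start by day 24). That means finishing by day 24, i.e. starting by 24 − 4 = day 20.
Since job 3 (must start by day 20) depends on it, job 2 must finish by day 20. Backing off its 4-day duration gives a latest start of day 16.
So job 2 can start as early as day 13 and as late as day 16, giving 16 − 13 = 3 days of slack.

3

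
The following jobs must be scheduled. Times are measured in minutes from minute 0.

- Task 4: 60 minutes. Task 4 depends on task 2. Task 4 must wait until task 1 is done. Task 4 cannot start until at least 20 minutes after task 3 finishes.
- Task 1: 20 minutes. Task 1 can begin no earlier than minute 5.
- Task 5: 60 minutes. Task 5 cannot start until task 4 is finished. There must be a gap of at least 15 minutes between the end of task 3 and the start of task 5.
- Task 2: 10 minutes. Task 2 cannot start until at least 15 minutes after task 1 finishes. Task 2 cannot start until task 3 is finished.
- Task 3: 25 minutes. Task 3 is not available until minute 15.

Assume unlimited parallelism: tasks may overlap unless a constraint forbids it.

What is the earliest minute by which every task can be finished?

180

Task 3 waits on its own release at minute 15, so it starts at minute 15 and finishes at 15 + 25 = minute 40.
Task 1 waits on its own release at minute 5, so it starts at minute 5 and finishes at 5 + 20 = minute 25.
Task 2 needs all of task 1 (finishes minute 25, plus 15-minute gap → minute 40); task 3 (finishes minute 40). That puts its earliest start at minute 40; it finishes at 40 + 10 = minute 50.
For task 4: task 2 (finishes minute 50); task 1 (finishes minute 25); task 3 (finishes minute 40, plus 20-minute gap → minute 60). Taking the maximum gives a start of minute 60, and it finishes at 60 + 60 = minute 120.
Task 5 needs all of task 4 (finishes minute 120); task 3 (finishes minute 40, plus 15-minute gap → minute 55). That puts its earliest start at minute 120; it finishes at 120 + 60 = minute 180.
All tasks are finished once the last one completes. Finish times: Task 1 at 25, Task 2 at 50, Task 3 at 40, Task 4 at 120, Task 5 at 180. The latest is minute 180.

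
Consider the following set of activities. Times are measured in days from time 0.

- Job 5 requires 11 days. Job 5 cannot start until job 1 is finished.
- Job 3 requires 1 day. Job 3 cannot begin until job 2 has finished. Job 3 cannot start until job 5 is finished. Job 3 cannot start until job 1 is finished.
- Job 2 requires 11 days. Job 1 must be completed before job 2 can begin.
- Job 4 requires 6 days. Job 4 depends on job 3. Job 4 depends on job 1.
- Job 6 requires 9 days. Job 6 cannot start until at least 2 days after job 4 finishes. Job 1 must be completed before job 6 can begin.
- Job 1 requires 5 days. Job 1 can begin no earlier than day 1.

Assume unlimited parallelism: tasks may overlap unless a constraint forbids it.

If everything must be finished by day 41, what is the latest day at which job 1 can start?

7

Job 6 must finish by day 41; it takes 9 days, so it must start by 41 − 9 = day 32.
Since job 6 (must start by day 32, minus 2-day gap → day 30) depends on it, job 4 must finish by day 30. Backing off its 6-day duration gives a latest start of day 24.
Job 3 must finish before job 4 (must start by day 24). With a 1-day duration, job 3 must start by 24 − 1 = day 23.
Job 2 has to be done before job 3 (must start by day 23). That means finishing by day 23, i.e. starting by 23 − 11 = day 12.
Since job 3 (must start by day 23) depends on it, job 5 must finish by day 23. Backing off its 11-day duration gives a latest start of day 12.
For job 1: job 2 (must start by day 12); job 3 (must start by day 23); job 4 (must start by day 24); job 5 (must start by day 12); job 6 (must start by day 32). The most restrictive is day 12; with a 5-day duration, job 1 must start by day 7.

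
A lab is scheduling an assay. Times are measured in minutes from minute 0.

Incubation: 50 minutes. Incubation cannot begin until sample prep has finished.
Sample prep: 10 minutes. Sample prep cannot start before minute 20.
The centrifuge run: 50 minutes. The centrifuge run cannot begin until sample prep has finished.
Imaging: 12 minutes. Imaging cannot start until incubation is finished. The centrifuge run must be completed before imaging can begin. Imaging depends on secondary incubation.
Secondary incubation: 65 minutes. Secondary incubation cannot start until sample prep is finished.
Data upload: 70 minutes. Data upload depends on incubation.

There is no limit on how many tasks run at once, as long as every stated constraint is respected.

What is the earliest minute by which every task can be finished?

150

Sample prep cannot begin until its own release at minute 20. It runs from minute 20 to 20 + 10 = minute 30.
Secondary incubation cannot begin until sample prep (finishes minute 30). It runs from minute 30 to 30 + 65 = minute 95.
After sample prep (finishes minute 30), the centrifuge run can start at minute 30 and finishes at minute 80.
Incubation waits on sample prep (finishes minute 30), so it starts at minute 30 and finishes at 30 + 50 = minute 80.
Data upload cannot begin until incubation (finishes minute 80). It runs from minute 80 to 80 + 70 = minute 150.
For imaging: incubation (finishes minute 80); the centrifuge run (finishes minute 80); secondary incubation (finishes minute 95). Taking the maximum gives a start of minute 95, and it finishes at 95 + 12 = minute 107.
All tasks are finished once the last one completes. Finish times: Sample prep at 30, Incubation at 80, The centrifuge run at 80, Secondary incubation at 95, Imaging at 107, Data upload at 150. The latest is minute 150.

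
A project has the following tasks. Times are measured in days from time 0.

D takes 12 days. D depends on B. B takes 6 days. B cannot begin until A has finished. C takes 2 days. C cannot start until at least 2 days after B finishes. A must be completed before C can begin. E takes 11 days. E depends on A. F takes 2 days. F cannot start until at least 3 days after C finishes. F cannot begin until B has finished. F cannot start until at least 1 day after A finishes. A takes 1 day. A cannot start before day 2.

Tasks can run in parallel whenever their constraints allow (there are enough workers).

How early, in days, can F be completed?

18

A waits on its own release at day 2, so it starts at day 2 and finishes at 2 + 1 = day 3.
B cannot begin until A (finishes day 3). It runs from day 3 to 3 + 6 = day 9.
For C: B (finishes day 9, plus 2-day gap → day 11); A (finishes day 3). Taking the maximum gives a start of day 11, and it finishes at 11 + 2 = day 13.
For F: C (finishes day 13, plus 3-day gap → day 16); B (finishes day 9); A (finishes day 3, plus 1-day gap → day 4). Taking the maximum gives a start of day 16, and it finishes at 16 + 2 = day 18.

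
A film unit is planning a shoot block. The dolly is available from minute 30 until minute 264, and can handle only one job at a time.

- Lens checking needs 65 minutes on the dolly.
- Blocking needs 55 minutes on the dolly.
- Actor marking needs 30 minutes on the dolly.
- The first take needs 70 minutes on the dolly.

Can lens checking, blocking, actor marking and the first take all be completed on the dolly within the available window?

Yes

The dolly window is 264 − 30 = 234 minutes.
Running back to back, the jobs need 65 + 55 + 30 + 70 = 220 minutes on the dolly.
Since 220 ≤ 234, they fit within the window.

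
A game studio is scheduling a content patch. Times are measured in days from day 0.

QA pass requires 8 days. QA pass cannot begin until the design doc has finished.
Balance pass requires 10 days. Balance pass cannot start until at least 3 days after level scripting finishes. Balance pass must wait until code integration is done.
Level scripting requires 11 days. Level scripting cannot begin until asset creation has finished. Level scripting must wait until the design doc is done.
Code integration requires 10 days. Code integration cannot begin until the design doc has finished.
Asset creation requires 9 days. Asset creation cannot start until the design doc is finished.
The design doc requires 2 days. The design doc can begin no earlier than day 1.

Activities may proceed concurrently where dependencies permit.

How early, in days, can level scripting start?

After its own release at day 1, the design doc can start at day 1 and finishes at day 3.
Asset creation cannot begin until the design doc (finishes day 3). It runs from day 3 to 3 + 9 = day 12.
Level scripting waits on asset creation (finishes day 12); the design doc (finishes day 3). The latest of these is day 12, which is the earliest level scripting can start.

12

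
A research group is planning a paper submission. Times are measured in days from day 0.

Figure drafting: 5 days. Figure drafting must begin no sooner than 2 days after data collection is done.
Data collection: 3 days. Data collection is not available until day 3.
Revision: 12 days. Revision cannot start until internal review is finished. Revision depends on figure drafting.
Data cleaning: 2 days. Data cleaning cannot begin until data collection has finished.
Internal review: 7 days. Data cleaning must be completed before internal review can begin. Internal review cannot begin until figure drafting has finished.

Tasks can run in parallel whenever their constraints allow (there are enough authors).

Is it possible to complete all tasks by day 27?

After its own release at day 3, data collection can start at day 3 and finishes at day 6.
After data collection (finishes day 6, plus 2-day gap → day 8), figure drafting can start at day 8 and finishes at day 13.
Data cleaning waits on data collection (finishes day 6), so it starts at day 6 and finishes at 6 + 2 = day 8.
Internal review cannot start until data cleaning (finishes day 8); figure drafting (finishes day 13). The controlling bound is day 13, so internal review finishes at 13 + 7 = day 20.
For revision: internal review (finishes day 20); figure drafting (finishes day 13). Taking the maximum gives a start of day 20, and it finishes at 20 + 12 = day 32.
The earliest everything can be done is day 32, which is after the deadline of 27, so it is not possible.

No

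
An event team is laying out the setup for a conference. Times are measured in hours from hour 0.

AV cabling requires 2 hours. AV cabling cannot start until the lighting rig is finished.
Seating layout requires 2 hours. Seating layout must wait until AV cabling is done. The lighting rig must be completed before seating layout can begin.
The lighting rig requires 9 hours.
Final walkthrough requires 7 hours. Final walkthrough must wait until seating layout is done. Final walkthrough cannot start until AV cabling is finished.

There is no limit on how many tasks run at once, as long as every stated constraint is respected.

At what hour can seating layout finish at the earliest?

13

The lighting rig has no prerequisites, so it starts at hour 0 and finishes at hour 9.
AV cabling waits on the lighting rig (finishes hour 9), so it starts at hour 9 and finishes at 9 + 2 = hour 11.
Seating layout needs all of AV cabling (finishes hour 11); the lighting rig (finishes hour 9). That puts its earliest start at hour 11; it finishes at 11 + 2 = hour 13.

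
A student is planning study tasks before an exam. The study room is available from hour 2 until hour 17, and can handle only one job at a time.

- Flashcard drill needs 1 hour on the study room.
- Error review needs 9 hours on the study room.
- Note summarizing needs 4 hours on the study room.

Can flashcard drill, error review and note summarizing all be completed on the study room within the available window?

Yes

The study room window is 17 − 2 = 15 hours.
Running back to back, the jobs need 1 + 9 + 4 = 14 hours on the study room.
Since 14 ≤ 15, they fit within the window.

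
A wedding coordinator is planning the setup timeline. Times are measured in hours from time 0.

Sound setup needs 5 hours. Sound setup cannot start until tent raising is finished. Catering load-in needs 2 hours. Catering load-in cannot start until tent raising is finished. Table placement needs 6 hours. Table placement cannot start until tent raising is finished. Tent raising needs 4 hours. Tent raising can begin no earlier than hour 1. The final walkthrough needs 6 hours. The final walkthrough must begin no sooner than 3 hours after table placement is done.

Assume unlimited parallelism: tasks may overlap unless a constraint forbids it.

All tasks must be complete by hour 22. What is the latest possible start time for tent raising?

3

Nothing follows the final walkthrough; the deadline of hour 22 is its only limit. It must start by 22 − 6 = hour 16.
Table placement feeds into the final walkthrough (must start by hour 16, minus 3-hour gap → hour 13); so table placement must finish by hour 13 and therefore start by hour 7.
Sound setup has no dependents, so it just needs to finish by hour 22. Starting by 22 − 5 = hour 17 achieves that.
Catering load-in has no dependents, so it just needs to finish by hour 22. Starting by 22 − 2 = hour 20 achieves that.
Tent raising must finish in time for table placement (must start by hour 7); sound setup (must start by hour 17); catering load-in (must start by hour 20). The tightest is hour 7, so tent raising must start by 7 − 4 = hour 3.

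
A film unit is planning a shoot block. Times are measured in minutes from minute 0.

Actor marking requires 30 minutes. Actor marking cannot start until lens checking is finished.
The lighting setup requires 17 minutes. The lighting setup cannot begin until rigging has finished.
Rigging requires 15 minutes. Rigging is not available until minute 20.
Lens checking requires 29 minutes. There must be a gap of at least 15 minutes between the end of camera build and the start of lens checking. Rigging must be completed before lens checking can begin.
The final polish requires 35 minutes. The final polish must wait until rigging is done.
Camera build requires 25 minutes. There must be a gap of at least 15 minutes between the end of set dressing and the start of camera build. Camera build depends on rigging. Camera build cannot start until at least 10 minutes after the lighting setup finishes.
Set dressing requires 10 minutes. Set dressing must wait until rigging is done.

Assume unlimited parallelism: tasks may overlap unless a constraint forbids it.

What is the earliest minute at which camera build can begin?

Rigging waits on its own release at minute 20, so it starts at minute 20 and finishes at 20 + 15 = minute 35.
After rigging (finishes minute 35), the lighting setup can start at minute 35 and finishes at minute 52.
Set dressing cannot begin until rigging (finishes minute 35). It runs from minute 35 to 35 + 10 = minute 45.
Camera build waits on set dressing (finishes minute 45, plus 15-minute gap → minute 60); rigging (finishes minute 35); the lighting setup (finishes minute 52, plus 10-minute gap → minute 62). The latest of these is minute 62, which is the earliest camera build can start.

62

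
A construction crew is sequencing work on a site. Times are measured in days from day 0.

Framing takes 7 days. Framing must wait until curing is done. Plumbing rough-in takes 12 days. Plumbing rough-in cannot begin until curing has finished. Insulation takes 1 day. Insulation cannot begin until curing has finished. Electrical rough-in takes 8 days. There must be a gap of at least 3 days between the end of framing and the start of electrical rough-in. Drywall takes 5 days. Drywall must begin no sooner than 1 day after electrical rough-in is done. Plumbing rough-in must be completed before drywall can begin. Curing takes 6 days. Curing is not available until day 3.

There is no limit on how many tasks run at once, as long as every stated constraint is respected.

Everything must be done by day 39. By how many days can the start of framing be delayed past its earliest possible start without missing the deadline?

After its own release at day 3, curing can start at day 3 and finishes at day 9.
Framing waits on curing (finishes day 9), so it starts at day 9 and finishes at 9 + 7 = day 16.

Working backward from the deadline:
Nothing follows drywall; the deadline of day 39 is its only limit. It must start by 39 − 5 = day 34.
Electrical rough-in must finish before drywall (must start by day 34, minus 1-day gap → day 33). With an 8-day duration, electrical rough-in must start by 33 − 8 = day 25.
Since electrical rough-in (must start by day 25, minus 3-day gap → day 22) depends on it, framing must finish by day 22. Backing off its 7-day duration gives a latest start of day 15.
So framing can start as early as day 9 and as late as day 15, giving 15 − 9 = 6 days of slack.

6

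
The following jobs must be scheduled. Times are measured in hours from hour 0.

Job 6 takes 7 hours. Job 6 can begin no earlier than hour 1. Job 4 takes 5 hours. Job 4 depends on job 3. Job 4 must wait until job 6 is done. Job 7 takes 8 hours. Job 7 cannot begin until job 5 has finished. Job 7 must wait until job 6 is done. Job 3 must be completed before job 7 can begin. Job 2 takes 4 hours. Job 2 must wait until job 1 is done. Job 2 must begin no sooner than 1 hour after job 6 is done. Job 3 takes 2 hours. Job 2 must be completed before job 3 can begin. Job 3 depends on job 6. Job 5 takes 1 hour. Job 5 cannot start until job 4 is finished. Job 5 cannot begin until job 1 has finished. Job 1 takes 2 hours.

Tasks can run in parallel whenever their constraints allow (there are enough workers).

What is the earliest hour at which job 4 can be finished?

20

Job 6 waits on its own release at hour 1, so it starts at hour 1 and finishes at 1 + 7 = hour 8.
Job 1 has no prerequisites, so it starts at hour 0 and finishes at hour 2.
Job 2 has to wait for job 1 (finishes hour 2); job 6 (finishes hour 8, plus 1-hour gap → hour 9). The latest of these is hour 9, so job 2 runs hour 9 to 9 + 4 = hour 13.
Job 3 cannot start until job 2 (finishes hour 13); job 6 (finishes hour 8). The controlling bound is hour 13, so job 3 finishes at 13 + 2 = hour 15.
Job 4 has to wait for job 3 (finishes hour 15); job 6 (finishes hour 8). The latest of these is hour 15, so job 4 runs hour 15 to 15 + 5 = hour 20.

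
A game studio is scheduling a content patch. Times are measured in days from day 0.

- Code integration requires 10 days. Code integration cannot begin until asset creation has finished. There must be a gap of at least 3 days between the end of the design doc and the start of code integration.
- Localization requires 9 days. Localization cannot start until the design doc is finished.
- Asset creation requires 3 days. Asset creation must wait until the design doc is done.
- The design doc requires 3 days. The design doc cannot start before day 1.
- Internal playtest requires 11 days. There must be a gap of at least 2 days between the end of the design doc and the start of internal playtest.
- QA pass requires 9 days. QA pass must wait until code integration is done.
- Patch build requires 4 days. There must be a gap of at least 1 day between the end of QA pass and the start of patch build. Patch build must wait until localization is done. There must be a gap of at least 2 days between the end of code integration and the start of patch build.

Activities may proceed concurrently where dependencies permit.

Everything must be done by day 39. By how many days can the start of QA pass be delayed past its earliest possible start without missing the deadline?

After its own release at day 1, the design doc can start at day 1 and finishes at day 4.
Asset creation waits on the design doc (finishes day 4), so it starts at day 4 and finishes at 4 + 3 = day 7.
For code integration: asset creation (finishes day 7); the design doc (finishes day 4, plus 3-day gap → day 7). Taking the maximum gives a start of day 7, and it finishes at 7 + 10 = day 17.
After code integration (finishes day 17), QA pass can start at day 17 and finishes at day 26.

Working backward from the deadline:
Patch build has no dependents, so it just needs to finish by day 39. Starting by 39 − 4 = day 35 achieves that.
Since patch build (must start by day 35, minus 1-day gap → day 34) depends on it, QA pass must finish by day 34. Backing off its 9-day duration gives a latest start of day 25.
So QA pass can start as early as day 17 and as late as day 25, giving 25 − 17 = 8 days of slack.

8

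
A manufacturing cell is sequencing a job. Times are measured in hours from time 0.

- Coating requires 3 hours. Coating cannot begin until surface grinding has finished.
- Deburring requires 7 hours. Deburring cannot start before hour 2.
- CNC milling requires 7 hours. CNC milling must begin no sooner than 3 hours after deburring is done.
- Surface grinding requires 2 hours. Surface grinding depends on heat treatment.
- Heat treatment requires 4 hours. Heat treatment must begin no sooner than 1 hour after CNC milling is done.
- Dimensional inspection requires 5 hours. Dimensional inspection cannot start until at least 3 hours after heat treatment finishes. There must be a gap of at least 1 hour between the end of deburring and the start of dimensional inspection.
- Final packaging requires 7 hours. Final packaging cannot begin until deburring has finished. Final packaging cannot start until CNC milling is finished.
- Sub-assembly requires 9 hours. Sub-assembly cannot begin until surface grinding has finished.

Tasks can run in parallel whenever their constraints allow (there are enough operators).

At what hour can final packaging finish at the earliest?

26

After its own release at hour 2, deburring can start at hour 2 and finishes at hour 9.
CNC milling waits on deburring (finishes hour 9, plus 3-hour gap → hour 12), so it starts at hour 12 and finishes at 12 + 7 = hour 19.
Final packaging needs all of deburring (finishes hour 9); CNC milling (finishes hour 19). That puts its earliest start at hour 19; it finishes at 19 + 7 = hour 26.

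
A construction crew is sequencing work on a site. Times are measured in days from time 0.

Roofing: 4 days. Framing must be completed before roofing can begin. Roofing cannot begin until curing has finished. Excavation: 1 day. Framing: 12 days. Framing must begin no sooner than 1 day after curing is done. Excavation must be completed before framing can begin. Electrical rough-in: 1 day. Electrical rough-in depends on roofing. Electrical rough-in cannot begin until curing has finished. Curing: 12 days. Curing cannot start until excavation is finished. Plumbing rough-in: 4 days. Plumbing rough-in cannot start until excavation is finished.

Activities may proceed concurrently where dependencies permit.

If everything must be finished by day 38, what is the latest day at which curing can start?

Electrical rough-in has no dependents, so it just needs to finish by day 38. Starting by 38 − 1 = day 37 achieves that.
Roofing has to be done before electrical rough-in (must start by day 37). That means finishing by day 37, i.e. starting by 37 − 4 = day 33.
Since roofing (must start by day 33) depends on it, framing must finish by day 33. Backing off its 12-day duration gives a latest start of day 21.
Curing feeds framing (must start by day 21, minus 1-day gap → day 20); roofing (must start by day 33); electrical rough-in (must start by day 37). Taking the minimum, curing must finish by day 20 and start by 20 − 12 = day 8.

8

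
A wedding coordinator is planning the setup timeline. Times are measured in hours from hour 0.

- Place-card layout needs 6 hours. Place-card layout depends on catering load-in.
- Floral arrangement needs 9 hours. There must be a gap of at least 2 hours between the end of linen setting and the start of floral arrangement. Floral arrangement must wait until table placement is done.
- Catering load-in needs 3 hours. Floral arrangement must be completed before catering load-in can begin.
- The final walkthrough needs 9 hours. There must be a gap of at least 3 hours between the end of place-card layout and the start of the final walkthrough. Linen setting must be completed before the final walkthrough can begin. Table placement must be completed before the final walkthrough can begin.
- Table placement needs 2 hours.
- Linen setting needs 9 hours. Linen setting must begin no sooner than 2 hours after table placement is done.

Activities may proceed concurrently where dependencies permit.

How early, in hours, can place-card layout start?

27

Nothing blocks table placement, so it runs from hour 0 to hour 2.
Linen setting waits on table placement (finishes hour 2, plus 2-hour gap → hour 4), so it starts at hour 4 and finishes at 4 + 9 = hour 13.
Floral arrangement has to wait for linen setting (finishes hour 13, plus 2-hour gap → hour 15); table placement (finishes hour 2). The latest of these is hour 15, so floral arrangement runs hour 15 to 15 + 9 = hour 24.
Catering load-in cannot begin until floral arrangement (finishes hour 24). It runs from hour 24 to 24 + 3 = hour 27.
Place-card layout waits on catering load-in (finishes hour 27), so the earliest it can start is hour 27.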